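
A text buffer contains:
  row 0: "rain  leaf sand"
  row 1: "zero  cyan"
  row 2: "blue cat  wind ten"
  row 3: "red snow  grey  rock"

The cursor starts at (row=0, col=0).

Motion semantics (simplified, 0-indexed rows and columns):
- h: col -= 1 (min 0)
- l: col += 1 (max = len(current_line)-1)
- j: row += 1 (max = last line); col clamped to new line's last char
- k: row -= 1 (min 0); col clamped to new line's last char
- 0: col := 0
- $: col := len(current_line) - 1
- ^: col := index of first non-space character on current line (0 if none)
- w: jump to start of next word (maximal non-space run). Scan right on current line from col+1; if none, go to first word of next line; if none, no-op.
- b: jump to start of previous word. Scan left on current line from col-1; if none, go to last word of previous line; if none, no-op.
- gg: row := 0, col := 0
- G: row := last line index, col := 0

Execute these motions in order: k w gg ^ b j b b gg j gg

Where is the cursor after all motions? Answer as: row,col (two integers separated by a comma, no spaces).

After 1 (k): row=0 col=0 char='r'
After 2 (w): row=0 col=6 char='l'
After 3 (gg): row=0 col=0 char='r'
After 4 (^): row=0 col=0 char='r'
After 5 (b): row=0 col=0 char='r'
After 6 (j): row=1 col=0 char='z'
After 7 (b): row=0 col=11 char='s'
After 8 (b): row=0 col=6 char='l'
After 9 (gg): row=0 col=0 char='r'
After 10 (j): row=1 col=0 char='z'
After 11 (gg): row=0 col=0 char='r'

Answer: 0,0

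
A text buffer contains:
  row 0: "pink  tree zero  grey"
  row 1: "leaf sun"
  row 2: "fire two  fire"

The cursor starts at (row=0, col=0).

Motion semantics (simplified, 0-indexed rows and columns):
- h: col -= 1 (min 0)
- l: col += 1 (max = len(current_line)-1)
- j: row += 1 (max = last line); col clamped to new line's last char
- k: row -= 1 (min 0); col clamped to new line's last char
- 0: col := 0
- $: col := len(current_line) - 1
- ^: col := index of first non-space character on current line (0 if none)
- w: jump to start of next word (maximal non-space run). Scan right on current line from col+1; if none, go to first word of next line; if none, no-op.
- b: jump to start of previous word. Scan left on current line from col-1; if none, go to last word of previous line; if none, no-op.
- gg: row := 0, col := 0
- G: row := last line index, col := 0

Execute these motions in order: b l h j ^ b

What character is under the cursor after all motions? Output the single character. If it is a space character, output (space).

After 1 (b): row=0 col=0 char='p'
After 2 (l): row=0 col=1 char='i'
After 3 (h): row=0 col=0 char='p'
After 4 (j): row=1 col=0 char='l'
After 5 (^): row=1 col=0 char='l'
After 6 (b): row=0 col=17 char='g'

Answer: g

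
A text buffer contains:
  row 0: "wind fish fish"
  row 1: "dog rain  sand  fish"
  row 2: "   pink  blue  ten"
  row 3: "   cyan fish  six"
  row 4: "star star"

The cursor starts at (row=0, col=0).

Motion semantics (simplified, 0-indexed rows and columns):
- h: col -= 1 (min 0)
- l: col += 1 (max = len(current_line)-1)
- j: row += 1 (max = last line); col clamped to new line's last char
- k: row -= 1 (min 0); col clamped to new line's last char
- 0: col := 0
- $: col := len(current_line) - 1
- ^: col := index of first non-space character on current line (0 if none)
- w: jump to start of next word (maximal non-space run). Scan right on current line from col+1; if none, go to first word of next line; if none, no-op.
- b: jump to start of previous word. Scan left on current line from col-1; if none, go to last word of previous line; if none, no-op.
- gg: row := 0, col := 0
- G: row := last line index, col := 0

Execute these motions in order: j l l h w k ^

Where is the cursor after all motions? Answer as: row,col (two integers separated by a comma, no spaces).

Answer: 0,0

Derivation:
After 1 (j): row=1 col=0 char='d'
After 2 (l): row=1 col=1 char='o'
After 3 (l): row=1 col=2 char='g'
After 4 (h): row=1 col=1 char='o'
After 5 (w): row=1 col=4 char='r'
After 6 (k): row=0 col=4 char='_'
After 7 (^): row=0 col=0 char='w'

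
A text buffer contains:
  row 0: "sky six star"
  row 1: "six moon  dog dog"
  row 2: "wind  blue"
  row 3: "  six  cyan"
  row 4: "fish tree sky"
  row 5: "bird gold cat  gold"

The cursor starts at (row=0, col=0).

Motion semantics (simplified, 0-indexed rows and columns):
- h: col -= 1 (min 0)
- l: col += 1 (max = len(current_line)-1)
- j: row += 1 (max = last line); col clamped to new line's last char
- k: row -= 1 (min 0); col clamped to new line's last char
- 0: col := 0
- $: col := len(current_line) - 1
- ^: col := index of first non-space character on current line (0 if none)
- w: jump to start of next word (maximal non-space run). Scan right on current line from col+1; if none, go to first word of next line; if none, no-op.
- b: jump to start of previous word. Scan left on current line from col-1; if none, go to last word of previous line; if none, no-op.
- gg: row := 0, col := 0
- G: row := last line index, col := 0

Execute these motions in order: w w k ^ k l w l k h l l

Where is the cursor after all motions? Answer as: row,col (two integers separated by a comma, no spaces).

Answer: 0,6

Derivation:
After 1 (w): row=0 col=4 char='s'
After 2 (w): row=0 col=8 char='s'
After 3 (k): row=0 col=8 char='s'
After 4 (^): row=0 col=0 char='s'
After 5 (k): row=0 col=0 char='s'
After 6 (l): row=0 col=1 char='k'
After 7 (w): row=0 col=4 char='s'
After 8 (l): row=0 col=5 char='i'
After 9 (k): row=0 col=5 char='i'
After 10 (h): row=0 col=4 char='s'
After 11 (l): row=0 col=5 char='i'
After 12 (l): row=0 col=6 char='x'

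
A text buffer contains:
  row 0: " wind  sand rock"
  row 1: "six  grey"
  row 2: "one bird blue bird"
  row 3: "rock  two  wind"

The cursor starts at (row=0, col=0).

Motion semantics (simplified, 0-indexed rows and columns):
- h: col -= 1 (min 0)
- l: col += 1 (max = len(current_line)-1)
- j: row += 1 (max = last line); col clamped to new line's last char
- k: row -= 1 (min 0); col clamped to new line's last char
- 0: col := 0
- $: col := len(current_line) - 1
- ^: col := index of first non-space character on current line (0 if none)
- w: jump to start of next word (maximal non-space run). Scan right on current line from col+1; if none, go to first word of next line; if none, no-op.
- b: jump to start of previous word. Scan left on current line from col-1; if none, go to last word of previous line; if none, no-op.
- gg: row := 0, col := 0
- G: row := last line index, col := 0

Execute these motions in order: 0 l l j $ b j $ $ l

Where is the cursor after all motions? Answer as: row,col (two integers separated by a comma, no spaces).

Answer: 2,17

Derivation:
After 1 (0): row=0 col=0 char='_'
After 2 (l): row=0 col=1 char='w'
After 3 (l): row=0 col=2 char='i'
After 4 (j): row=1 col=2 char='x'
After 5 ($): row=1 col=8 char='y'
After 6 (b): row=1 col=5 char='g'
After 7 (j): row=2 col=5 char='i'
After 8 ($): row=2 col=17 char='d'
After 9 ($): row=2 col=17 char='d'
After 10 (l): row=2 col=17 char='d'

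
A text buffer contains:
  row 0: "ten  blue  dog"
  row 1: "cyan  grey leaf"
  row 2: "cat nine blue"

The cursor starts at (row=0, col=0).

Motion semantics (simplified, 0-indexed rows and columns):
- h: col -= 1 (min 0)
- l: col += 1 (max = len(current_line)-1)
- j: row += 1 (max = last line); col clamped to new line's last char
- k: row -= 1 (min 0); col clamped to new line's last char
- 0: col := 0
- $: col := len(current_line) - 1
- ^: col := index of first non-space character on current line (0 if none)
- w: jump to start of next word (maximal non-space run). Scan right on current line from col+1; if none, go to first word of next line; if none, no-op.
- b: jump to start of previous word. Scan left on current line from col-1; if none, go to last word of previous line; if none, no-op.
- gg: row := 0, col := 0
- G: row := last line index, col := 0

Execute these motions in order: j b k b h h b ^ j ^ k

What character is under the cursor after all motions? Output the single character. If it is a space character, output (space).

Answer: t

Derivation:
After 1 (j): row=1 col=0 char='c'
After 2 (b): row=0 col=11 char='d'
After 3 (k): row=0 col=11 char='d'
After 4 (b): row=0 col=5 char='b'
After 5 (h): row=0 col=4 char='_'
After 6 (h): row=0 col=3 char='_'
After 7 (b): row=0 col=0 char='t'
After 8 (^): row=0 col=0 char='t'
After 9 (j): row=1 col=0 char='c'
After 10 (^): row=1 col=0 char='c'
After 11 (k): row=0 col=0 char='t'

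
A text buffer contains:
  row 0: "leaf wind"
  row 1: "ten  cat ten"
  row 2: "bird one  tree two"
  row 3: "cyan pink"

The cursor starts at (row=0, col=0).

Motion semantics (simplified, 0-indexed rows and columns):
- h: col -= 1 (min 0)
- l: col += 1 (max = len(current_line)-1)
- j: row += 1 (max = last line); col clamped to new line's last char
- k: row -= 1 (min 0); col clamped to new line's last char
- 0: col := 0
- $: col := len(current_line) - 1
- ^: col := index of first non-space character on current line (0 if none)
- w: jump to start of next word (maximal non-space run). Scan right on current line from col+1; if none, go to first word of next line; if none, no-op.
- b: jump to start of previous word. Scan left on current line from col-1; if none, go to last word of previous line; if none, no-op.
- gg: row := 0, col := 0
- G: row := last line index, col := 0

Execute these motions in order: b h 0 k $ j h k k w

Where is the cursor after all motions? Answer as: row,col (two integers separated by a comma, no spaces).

Answer: 1,0

Derivation:
After 1 (b): row=0 col=0 char='l'
After 2 (h): row=0 col=0 char='l'
After 3 (0): row=0 col=0 char='l'
After 4 (k): row=0 col=0 char='l'
After 5 ($): row=0 col=8 char='d'
After 6 (j): row=1 col=8 char='_'
After 7 (h): row=1 col=7 char='t'
After 8 (k): row=0 col=7 char='n'
After 9 (k): row=0 col=7 char='n'
After 10 (w): row=1 col=0 char='t'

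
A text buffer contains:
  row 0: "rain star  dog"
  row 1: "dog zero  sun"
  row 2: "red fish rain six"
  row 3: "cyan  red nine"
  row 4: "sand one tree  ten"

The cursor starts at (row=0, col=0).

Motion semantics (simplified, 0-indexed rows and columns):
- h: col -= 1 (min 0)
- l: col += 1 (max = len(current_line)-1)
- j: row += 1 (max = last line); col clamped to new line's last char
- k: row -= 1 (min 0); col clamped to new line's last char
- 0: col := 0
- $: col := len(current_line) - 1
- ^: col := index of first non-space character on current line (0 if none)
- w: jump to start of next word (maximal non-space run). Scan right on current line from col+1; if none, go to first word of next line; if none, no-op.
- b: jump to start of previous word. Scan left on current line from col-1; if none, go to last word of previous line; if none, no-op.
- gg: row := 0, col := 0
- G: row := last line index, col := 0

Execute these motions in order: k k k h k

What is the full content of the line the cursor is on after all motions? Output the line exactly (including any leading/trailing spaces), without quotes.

Answer: rain star  dog

Derivation:
After 1 (k): row=0 col=0 char='r'
After 2 (k): row=0 col=0 char='r'
After 3 (k): row=0 col=0 char='r'
After 4 (h): row=0 col=0 char='r'
After 5 (k): row=0 col=0 char='r'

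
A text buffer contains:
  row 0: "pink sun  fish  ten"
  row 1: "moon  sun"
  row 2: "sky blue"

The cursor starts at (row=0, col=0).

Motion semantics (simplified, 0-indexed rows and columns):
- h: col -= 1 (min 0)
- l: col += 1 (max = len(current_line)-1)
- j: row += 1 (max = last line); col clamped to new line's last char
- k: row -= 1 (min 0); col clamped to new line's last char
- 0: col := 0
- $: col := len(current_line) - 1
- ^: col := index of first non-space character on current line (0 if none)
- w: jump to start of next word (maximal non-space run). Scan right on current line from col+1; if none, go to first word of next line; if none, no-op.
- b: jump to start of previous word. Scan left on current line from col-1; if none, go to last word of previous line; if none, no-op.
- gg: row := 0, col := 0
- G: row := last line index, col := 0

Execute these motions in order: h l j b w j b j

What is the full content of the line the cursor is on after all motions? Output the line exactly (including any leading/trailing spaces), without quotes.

After 1 (h): row=0 col=0 char='p'
After 2 (l): row=0 col=1 char='i'
After 3 (j): row=1 col=1 char='o'
After 4 (b): row=1 col=0 char='m'
After 5 (w): row=1 col=6 char='s'
After 6 (j): row=2 col=6 char='u'
After 7 (b): row=2 col=4 char='b'
After 8 (j): row=2 col=4 char='b'

Answer: sky blue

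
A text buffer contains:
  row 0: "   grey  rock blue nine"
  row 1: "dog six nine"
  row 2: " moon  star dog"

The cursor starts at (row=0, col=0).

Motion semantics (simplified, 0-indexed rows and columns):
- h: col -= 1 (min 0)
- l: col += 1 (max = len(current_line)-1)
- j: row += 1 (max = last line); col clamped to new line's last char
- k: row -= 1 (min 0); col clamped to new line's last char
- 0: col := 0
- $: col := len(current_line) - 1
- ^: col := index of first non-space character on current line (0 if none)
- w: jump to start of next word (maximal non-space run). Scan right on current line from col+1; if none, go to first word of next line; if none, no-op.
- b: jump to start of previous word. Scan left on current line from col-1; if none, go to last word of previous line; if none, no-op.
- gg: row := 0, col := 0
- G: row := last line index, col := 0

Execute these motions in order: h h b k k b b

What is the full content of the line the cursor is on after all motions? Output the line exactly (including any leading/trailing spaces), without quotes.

Answer:    grey  rock blue nine

Derivation:
After 1 (h): row=0 col=0 char='_'
After 2 (h): row=0 col=0 char='_'
After 3 (b): row=0 col=0 char='_'
After 4 (k): row=0 col=0 char='_'
After 5 (k): row=0 col=0 char='_'
After 6 (b): row=0 col=0 char='_'
After 7 (b): row=0 col=0 char='_'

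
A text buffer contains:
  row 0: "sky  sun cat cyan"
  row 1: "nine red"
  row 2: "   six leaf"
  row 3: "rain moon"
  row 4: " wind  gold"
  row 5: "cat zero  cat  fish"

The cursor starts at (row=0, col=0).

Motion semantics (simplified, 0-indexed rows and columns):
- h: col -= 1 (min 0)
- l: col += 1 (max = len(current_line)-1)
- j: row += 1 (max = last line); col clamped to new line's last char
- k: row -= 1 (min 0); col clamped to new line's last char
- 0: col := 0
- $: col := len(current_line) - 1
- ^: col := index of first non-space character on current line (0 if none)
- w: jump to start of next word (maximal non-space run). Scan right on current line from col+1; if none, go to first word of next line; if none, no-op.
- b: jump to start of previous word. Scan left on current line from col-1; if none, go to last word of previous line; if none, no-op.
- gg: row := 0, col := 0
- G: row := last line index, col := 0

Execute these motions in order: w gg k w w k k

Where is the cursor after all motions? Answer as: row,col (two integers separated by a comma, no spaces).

After 1 (w): row=0 col=5 char='s'
After 2 (gg): row=0 col=0 char='s'
After 3 (k): row=0 col=0 char='s'
After 4 (w): row=0 col=5 char='s'
After 5 (w): row=0 col=9 char='c'
After 6 (k): row=0 col=9 char='c'
After 7 (k): row=0 col=9 char='c'

Answer: 0,9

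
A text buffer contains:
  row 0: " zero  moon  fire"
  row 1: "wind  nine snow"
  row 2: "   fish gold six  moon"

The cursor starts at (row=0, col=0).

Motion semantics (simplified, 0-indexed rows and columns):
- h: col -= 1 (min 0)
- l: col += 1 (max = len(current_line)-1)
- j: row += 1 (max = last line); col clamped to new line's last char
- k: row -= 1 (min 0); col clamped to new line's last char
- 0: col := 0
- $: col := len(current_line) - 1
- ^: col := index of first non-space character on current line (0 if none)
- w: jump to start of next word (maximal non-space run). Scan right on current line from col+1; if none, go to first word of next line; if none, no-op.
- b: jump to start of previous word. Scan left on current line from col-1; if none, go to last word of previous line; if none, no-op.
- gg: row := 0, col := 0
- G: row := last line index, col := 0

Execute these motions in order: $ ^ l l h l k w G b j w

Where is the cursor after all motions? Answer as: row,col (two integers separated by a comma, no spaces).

Answer: 2,13

Derivation:
After 1 ($): row=0 col=16 char='e'
After 2 (^): row=0 col=1 char='z'
After 3 (l): row=0 col=2 char='e'
After 4 (l): row=0 col=3 char='r'
After 5 (h): row=0 col=2 char='e'
After 6 (l): row=0 col=3 char='r'
After 7 (k): row=0 col=3 char='r'
After 8 (w): row=0 col=7 char='m'
After 9 (G): row=2 col=0 char='_'
After 10 (b): row=1 col=11 char='s'
After 11 (j): row=2 col=11 char='d'
After 12 (w): row=2 col=13 char='s'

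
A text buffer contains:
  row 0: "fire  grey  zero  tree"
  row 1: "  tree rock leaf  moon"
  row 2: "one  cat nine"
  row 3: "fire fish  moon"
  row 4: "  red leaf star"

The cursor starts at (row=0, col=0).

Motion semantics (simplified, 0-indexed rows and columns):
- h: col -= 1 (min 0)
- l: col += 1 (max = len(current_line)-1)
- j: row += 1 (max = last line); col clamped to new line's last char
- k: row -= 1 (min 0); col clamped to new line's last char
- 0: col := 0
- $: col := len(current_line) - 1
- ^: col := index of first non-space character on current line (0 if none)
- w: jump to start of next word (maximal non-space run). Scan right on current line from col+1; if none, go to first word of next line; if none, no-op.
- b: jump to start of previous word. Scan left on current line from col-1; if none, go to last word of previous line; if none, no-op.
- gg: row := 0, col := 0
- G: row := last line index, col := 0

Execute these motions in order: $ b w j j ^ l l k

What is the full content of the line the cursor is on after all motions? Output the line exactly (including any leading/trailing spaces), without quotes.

Answer: one  cat nine

Derivation:
After 1 ($): row=0 col=21 char='e'
After 2 (b): row=0 col=18 char='t'
After 3 (w): row=1 col=2 char='t'
After 4 (j): row=2 col=2 char='e'
After 5 (j): row=3 col=2 char='r'
After 6 (^): row=3 col=0 char='f'
After 7 (l): row=3 col=1 char='i'
After 8 (l): row=3 col=2 char='r'
After 9 (k): row=2 col=2 char='e'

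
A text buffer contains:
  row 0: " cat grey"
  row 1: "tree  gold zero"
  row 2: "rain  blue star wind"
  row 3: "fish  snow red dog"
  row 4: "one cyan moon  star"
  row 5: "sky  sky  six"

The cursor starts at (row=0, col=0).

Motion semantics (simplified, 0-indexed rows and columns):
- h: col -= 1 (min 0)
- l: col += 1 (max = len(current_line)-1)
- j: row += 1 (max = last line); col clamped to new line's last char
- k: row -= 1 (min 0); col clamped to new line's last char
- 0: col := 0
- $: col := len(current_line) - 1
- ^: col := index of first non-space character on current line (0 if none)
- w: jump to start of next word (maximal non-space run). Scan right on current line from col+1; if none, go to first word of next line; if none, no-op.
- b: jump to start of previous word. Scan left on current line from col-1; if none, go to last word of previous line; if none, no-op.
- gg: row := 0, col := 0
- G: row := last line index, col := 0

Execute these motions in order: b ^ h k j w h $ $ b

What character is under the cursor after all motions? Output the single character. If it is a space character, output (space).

After 1 (b): row=0 col=0 char='_'
After 2 (^): row=0 col=1 char='c'
After 3 (h): row=0 col=0 char='_'
After 4 (k): row=0 col=0 char='_'
After 5 (j): row=1 col=0 char='t'
After 6 (w): row=1 col=6 char='g'
After 7 (h): row=1 col=5 char='_'
After 8 ($): row=1 col=14 char='o'
After 9 ($): row=1 col=14 char='o'
After 10 (b): row=1 col=11 char='z'

Answer: z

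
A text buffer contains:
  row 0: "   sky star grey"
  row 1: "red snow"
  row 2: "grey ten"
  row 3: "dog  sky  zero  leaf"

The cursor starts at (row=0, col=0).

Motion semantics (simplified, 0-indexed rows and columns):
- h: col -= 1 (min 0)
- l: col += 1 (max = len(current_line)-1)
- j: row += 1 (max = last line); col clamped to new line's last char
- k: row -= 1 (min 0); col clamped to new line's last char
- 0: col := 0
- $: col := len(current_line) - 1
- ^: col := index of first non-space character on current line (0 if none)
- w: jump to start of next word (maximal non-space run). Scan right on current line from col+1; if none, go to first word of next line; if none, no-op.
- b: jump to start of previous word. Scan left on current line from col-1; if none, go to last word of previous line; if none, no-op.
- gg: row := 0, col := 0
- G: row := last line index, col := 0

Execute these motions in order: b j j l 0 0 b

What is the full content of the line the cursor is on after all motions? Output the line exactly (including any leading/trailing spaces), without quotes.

After 1 (b): row=0 col=0 char='_'
After 2 (j): row=1 col=0 char='r'
After 3 (j): row=2 col=0 char='g'
After 4 (l): row=2 col=1 char='r'
After 5 (0): row=2 col=0 char='g'
After 6 (0): row=2 col=0 char='g'
After 7 (b): row=1 col=4 char='s'

Answer: red snow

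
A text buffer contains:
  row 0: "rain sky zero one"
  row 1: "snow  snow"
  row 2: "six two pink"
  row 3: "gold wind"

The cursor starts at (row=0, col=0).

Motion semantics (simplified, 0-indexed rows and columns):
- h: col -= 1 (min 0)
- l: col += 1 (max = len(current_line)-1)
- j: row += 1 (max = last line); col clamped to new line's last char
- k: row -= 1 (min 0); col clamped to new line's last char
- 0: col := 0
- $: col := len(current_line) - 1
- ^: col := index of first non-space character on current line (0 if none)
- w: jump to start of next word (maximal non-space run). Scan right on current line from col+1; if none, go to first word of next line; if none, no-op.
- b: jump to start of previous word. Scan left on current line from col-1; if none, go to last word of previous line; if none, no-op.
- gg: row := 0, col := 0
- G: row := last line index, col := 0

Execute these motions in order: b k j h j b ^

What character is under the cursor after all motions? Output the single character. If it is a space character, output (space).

Answer: s

Derivation:
After 1 (b): row=0 col=0 char='r'
After 2 (k): row=0 col=0 char='r'
After 3 (j): row=1 col=0 char='s'
After 4 (h): row=1 col=0 char='s'
After 5 (j): row=2 col=0 char='s'
After 6 (b): row=1 col=6 char='s'
After 7 (^): row=1 col=0 char='s'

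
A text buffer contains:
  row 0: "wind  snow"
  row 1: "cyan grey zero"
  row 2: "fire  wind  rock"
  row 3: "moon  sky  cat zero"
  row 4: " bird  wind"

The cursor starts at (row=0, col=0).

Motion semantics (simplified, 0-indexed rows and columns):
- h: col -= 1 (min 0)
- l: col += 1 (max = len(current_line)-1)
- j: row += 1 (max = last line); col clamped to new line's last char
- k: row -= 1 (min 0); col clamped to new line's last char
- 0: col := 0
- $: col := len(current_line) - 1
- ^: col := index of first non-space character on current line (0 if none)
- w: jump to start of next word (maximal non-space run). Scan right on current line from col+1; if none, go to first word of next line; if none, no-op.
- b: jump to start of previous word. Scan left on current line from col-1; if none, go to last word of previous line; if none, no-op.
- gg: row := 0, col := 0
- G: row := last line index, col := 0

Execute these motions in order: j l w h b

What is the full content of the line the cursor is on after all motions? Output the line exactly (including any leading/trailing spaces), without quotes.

After 1 (j): row=1 col=0 char='c'
After 2 (l): row=1 col=1 char='y'
After 3 (w): row=1 col=5 char='g'
After 4 (h): row=1 col=4 char='_'
After 5 (b): row=1 col=0 char='c'

Answer: cyan grey zero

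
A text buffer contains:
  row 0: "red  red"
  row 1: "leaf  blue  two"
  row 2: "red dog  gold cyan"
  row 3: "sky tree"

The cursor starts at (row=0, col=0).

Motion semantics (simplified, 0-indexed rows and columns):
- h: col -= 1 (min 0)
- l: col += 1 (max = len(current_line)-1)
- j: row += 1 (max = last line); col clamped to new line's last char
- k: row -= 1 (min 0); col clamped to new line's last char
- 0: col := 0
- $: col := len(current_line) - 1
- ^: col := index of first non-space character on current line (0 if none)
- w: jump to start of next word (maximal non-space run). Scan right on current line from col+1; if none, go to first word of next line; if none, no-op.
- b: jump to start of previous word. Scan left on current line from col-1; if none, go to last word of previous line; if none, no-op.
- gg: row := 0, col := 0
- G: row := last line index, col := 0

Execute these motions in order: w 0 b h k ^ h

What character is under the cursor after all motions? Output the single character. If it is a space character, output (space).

Answer: r

Derivation:
After 1 (w): row=0 col=5 char='r'
After 2 (0): row=0 col=0 char='r'
After 3 (b): row=0 col=0 char='r'
After 4 (h): row=0 col=0 char='r'
After 5 (k): row=0 col=0 char='r'
After 6 (^): row=0 col=0 char='r'
After 7 (h): row=0 col=0 char='r'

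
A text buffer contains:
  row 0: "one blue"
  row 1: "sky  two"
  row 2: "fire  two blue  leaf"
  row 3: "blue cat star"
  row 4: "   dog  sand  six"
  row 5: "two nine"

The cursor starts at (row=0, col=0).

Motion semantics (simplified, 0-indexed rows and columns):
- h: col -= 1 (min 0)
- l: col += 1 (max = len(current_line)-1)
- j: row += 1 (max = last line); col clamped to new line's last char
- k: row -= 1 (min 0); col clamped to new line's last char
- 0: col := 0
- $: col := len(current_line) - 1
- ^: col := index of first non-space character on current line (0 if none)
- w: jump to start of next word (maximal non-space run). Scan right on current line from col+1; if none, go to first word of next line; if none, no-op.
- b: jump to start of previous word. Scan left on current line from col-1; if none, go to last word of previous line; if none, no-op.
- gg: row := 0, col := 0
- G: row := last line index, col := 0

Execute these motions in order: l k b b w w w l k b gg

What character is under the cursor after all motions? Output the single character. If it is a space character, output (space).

After 1 (l): row=0 col=1 char='n'
After 2 (k): row=0 col=1 char='n'
After 3 (b): row=0 col=0 char='o'
After 4 (b): row=0 col=0 char='o'
After 5 (w): row=0 col=4 char='b'
After 6 (w): row=1 col=0 char='s'
After 7 (w): row=1 col=5 char='t'
After 8 (l): row=1 col=6 char='w'
After 9 (k): row=0 col=6 char='u'
After 10 (b): row=0 col=4 char='b'
After 11 (gg): row=0 col=0 char='o'

Answer: o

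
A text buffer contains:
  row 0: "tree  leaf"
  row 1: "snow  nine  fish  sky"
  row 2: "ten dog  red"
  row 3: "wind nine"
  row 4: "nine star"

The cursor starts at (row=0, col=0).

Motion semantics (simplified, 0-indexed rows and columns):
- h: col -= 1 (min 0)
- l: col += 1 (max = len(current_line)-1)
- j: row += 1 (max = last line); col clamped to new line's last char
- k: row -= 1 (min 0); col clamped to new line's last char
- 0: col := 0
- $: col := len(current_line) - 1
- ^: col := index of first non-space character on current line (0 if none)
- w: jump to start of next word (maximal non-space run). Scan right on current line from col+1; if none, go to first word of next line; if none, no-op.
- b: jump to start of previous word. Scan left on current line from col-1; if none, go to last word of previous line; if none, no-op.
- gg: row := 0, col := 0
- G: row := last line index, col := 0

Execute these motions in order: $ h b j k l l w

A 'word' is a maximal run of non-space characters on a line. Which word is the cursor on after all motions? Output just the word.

Answer: snow

Derivation:
After 1 ($): row=0 col=9 char='f'
After 2 (h): row=0 col=8 char='a'
After 3 (b): row=0 col=6 char='l'
After 4 (j): row=1 col=6 char='n'
After 5 (k): row=0 col=6 char='l'
After 6 (l): row=0 col=7 char='e'
After 7 (l): row=0 col=8 char='a'
After 8 (w): row=1 col=0 char='s'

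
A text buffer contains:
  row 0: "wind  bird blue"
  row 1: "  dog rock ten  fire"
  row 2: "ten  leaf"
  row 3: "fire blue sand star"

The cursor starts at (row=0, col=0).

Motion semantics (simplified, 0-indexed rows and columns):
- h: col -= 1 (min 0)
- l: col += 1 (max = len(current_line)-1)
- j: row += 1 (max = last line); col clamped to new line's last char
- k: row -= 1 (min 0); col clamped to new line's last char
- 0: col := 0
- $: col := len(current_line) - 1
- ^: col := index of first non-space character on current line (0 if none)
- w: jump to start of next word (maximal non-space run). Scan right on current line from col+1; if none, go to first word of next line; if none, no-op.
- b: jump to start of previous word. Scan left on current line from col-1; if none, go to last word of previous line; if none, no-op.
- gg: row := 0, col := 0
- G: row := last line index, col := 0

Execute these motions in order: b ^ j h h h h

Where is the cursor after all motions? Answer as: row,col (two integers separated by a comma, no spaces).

Answer: 1,0

Derivation:
After 1 (b): row=0 col=0 char='w'
After 2 (^): row=0 col=0 char='w'
After 3 (j): row=1 col=0 char='_'
After 4 (h): row=1 col=0 char='_'
After 5 (h): row=1 col=0 char='_'
After 6 (h): row=1 col=0 char='_'
After 7 (h): row=1 col=0 char='_'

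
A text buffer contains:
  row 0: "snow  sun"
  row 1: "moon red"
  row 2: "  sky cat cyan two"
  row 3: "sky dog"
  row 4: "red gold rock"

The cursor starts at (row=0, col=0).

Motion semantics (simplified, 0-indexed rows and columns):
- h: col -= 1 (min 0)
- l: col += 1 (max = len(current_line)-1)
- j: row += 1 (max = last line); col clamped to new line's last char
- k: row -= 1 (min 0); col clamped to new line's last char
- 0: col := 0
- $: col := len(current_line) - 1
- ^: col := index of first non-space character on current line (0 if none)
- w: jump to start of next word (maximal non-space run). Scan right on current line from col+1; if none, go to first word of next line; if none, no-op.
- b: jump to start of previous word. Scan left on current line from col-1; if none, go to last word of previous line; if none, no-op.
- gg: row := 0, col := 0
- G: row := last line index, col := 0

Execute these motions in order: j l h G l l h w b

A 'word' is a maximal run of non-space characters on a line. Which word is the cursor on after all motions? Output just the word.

After 1 (j): row=1 col=0 char='m'
After 2 (l): row=1 col=1 char='o'
After 3 (h): row=1 col=0 char='m'
After 4 (G): row=4 col=0 char='r'
After 5 (l): row=4 col=1 char='e'
After 6 (l): row=4 col=2 char='d'
After 7 (h): row=4 col=1 char='e'
After 8 (w): row=4 col=4 char='g'
After 9 (b): row=4 col=0 char='r'

Answer: red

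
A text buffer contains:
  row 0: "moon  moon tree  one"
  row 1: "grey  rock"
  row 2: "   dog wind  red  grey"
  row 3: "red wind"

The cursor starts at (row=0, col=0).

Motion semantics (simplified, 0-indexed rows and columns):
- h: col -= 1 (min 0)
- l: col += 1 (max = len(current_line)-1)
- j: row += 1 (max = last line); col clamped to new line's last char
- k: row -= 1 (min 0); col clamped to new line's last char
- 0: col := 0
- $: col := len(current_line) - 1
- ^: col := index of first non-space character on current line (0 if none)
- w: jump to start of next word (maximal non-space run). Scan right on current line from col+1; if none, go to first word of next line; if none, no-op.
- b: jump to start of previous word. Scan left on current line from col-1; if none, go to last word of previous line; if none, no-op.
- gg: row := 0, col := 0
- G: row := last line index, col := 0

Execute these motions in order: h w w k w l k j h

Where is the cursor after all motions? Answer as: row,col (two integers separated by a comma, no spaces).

Answer: 1,8

Derivation:
After 1 (h): row=0 col=0 char='m'
After 2 (w): row=0 col=6 char='m'
After 3 (w): row=0 col=11 char='t'
After 4 (k): row=0 col=11 char='t'
After 5 (w): row=0 col=17 char='o'
After 6 (l): row=0 col=18 char='n'
After 7 (k): row=0 col=18 char='n'
After 8 (j): row=1 col=9 char='k'
After 9 (h): row=1 col=8 char='c'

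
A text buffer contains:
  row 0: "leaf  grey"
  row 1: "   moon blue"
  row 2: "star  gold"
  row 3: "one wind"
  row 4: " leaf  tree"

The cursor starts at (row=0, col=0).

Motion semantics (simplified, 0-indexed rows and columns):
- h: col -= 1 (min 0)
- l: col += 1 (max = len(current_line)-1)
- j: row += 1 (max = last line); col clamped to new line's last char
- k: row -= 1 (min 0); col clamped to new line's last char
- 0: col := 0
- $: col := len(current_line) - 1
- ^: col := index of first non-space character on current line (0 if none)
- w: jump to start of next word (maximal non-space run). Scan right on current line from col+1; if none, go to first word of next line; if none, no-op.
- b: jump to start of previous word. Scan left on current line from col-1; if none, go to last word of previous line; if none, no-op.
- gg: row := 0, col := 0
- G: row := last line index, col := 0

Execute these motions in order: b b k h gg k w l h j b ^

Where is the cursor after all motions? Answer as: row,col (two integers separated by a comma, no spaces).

After 1 (b): row=0 col=0 char='l'
After 2 (b): row=0 col=0 char='l'
After 3 (k): row=0 col=0 char='l'
After 4 (h): row=0 col=0 char='l'
After 5 (gg): row=0 col=0 char='l'
After 6 (k): row=0 col=0 char='l'
After 7 (w): row=0 col=6 char='g'
After 8 (l): row=0 col=7 char='r'
After 9 (h): row=0 col=6 char='g'
After 10 (j): row=1 col=6 char='n'
After 11 (b): row=1 col=3 char='m'
After 12 (^): row=1 col=3 char='m'

Answer: 1,3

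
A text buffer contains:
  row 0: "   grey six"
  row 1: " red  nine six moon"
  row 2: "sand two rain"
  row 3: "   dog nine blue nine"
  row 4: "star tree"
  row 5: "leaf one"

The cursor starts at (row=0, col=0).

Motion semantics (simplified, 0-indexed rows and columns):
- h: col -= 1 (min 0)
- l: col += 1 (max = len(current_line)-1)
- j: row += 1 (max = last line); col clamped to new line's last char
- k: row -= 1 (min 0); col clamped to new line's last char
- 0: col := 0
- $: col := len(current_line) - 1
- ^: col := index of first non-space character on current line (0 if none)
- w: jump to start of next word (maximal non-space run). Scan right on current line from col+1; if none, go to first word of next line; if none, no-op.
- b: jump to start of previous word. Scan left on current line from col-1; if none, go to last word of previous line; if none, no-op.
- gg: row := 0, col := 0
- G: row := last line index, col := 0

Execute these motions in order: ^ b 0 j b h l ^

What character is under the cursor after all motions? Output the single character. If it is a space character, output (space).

After 1 (^): row=0 col=3 char='g'
After 2 (b): row=0 col=3 char='g'
After 3 (0): row=0 col=0 char='_'
After 4 (j): row=1 col=0 char='_'
After 5 (b): row=0 col=8 char='s'
After 6 (h): row=0 col=7 char='_'
After 7 (l): row=0 col=8 char='s'
After 8 (^): row=0 col=3 char='g'

Answer: g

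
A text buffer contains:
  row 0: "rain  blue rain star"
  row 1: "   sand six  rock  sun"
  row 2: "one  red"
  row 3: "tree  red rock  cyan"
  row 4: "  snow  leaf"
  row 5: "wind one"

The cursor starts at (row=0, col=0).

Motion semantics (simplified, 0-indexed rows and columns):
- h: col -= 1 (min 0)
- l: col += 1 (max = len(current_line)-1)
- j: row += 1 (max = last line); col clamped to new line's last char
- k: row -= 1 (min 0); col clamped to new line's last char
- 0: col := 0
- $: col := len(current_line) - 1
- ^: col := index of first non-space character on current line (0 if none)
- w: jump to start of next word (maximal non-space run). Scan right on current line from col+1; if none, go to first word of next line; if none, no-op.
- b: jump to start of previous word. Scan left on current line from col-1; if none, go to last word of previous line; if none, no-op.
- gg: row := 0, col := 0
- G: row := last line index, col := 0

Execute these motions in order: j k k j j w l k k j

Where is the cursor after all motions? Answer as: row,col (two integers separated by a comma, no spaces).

After 1 (j): row=1 col=0 char='_'
After 2 (k): row=0 col=0 char='r'
After 3 (k): row=0 col=0 char='r'
After 4 (j): row=1 col=0 char='_'
After 5 (j): row=2 col=0 char='o'
After 6 (w): row=2 col=5 char='r'
After 7 (l): row=2 col=6 char='e'
After 8 (k): row=1 col=6 char='d'
After 9 (k): row=0 col=6 char='b'
After 10 (j): row=1 col=6 char='d'

Answer: 1,6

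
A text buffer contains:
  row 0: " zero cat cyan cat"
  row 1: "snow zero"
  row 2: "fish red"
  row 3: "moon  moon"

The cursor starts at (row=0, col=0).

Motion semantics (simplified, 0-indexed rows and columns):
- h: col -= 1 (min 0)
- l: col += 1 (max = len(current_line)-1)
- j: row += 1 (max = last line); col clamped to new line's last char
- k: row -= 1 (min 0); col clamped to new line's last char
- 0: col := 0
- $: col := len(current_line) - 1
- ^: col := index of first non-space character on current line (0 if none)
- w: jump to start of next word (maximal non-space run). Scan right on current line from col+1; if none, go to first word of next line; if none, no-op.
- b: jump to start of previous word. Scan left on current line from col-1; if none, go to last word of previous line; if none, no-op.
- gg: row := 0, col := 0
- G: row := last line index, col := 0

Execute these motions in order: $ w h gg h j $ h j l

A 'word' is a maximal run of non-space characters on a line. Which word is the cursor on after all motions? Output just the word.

Answer: red

Derivation:
After 1 ($): row=0 col=17 char='t'
After 2 (w): row=1 col=0 char='s'
After 3 (h): row=1 col=0 char='s'
After 4 (gg): row=0 col=0 char='_'
After 5 (h): row=0 col=0 char='_'
After 6 (j): row=1 col=0 char='s'
After 7 ($): row=1 col=8 char='o'
After 8 (h): row=1 col=7 char='r'
After 9 (j): row=2 col=7 char='d'
After 10 (l): row=2 col=7 char='d'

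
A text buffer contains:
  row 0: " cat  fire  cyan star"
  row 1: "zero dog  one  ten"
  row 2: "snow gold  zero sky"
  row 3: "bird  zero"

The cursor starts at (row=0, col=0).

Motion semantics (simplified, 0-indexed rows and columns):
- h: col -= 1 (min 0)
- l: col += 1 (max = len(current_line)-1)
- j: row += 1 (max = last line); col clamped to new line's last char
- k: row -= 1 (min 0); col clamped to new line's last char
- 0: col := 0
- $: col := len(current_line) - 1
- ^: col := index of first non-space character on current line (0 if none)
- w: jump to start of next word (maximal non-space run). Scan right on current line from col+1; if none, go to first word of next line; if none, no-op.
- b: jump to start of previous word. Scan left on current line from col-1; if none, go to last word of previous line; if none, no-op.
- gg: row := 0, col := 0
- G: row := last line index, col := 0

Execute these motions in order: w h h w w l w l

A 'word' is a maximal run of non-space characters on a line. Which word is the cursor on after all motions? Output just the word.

After 1 (w): row=0 col=1 char='c'
After 2 (h): row=0 col=0 char='_'
After 3 (h): row=0 col=0 char='_'
After 4 (w): row=0 col=1 char='c'
After 5 (w): row=0 col=6 char='f'
After 6 (l): row=0 col=7 char='i'
After 7 (w): row=0 col=12 char='c'
After 8 (l): row=0 col=13 char='y'

Answer: cyan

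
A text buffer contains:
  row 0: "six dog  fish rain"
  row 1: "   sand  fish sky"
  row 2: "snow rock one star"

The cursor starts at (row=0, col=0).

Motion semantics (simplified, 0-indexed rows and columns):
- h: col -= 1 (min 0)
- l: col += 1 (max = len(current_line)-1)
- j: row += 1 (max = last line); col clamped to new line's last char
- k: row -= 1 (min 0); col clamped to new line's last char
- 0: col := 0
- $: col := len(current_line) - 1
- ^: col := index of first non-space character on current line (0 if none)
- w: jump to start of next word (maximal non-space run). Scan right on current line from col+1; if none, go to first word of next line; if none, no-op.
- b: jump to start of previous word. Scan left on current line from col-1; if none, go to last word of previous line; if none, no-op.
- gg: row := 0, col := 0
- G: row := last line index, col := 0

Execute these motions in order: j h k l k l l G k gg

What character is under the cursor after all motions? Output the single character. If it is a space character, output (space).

Answer: s

Derivation:
After 1 (j): row=1 col=0 char='_'
After 2 (h): row=1 col=0 char='_'
After 3 (k): row=0 col=0 char='s'
After 4 (l): row=0 col=1 char='i'
After 5 (k): row=0 col=1 char='i'
After 6 (l): row=0 col=2 char='x'
After 7 (l): row=0 col=3 char='_'
After 8 (G): row=2 col=0 char='s'
After 9 (k): row=1 col=0 char='_'
After 10 (gg): row=0 col=0 char='s'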